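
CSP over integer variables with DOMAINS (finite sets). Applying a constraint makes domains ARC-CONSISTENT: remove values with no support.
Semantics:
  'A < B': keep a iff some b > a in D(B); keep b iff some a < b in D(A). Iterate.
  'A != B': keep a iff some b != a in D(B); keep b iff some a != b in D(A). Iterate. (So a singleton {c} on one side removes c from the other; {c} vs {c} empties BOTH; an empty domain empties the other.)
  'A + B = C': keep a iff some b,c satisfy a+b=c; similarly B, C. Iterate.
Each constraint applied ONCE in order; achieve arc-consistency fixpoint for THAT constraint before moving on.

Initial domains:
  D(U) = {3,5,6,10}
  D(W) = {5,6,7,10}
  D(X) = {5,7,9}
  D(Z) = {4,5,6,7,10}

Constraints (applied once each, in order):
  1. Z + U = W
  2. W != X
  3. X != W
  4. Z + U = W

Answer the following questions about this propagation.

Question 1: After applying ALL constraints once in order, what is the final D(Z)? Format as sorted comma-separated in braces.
Answer: {4,5,7}

Derivation:
Constraint 1 (Z + U = W) on D(Z)={4,5,6,7,10} D(U)={3,5,6,10} D(W)={5,6,7,10}: Z {4,5,6,7,10}->{4,5,7}; U {3,5,6,10}->{3,5,6}; W {5,6,7,10}->{7,10}
Constraint 2 (W != X) on D(W)={7,10} D(X)={5,7,9}: no change
Constraint 3 (X != W) on D(X)={5,7,9} D(W)={7,10}: no change
Constraint 4 (Z + U = W) on D(Z)={4,5,7} D(U)={3,5,6} D(W)={7,10}: no change
So after all 4 constraints: D(Z) = {4,5,7}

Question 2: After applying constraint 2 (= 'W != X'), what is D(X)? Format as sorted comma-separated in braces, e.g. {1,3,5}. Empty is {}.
Answer: {5,7,9}

Derivation:
Constraint 1 (Z + U = W) on D(Z)={4,5,6,7,10} D(U)={3,5,6,10} D(W)={5,6,7,10}: Z {4,5,6,7,10}->{4,5,7}; U {3,5,6,10}->{3,5,6}; W {5,6,7,10}->{7,10}
Constraint 2 (W != X) on D(W)={7,10} D(X)={5,7,9}: no change
So after constraint 2: D(X) = {5,7,9}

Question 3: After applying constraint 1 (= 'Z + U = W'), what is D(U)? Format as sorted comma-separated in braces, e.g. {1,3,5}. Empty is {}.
Constraint 1 (Z + U = W) on D(Z)={4,5,6,7,10} D(U)={3,5,6,10} D(W)={5,6,7,10}: Z {4,5,6,7,10}->{4,5,7}; U {3,5,6,10}->{3,5,6}; W {5,6,7,10}->{7,10}
So after constraint 1: D(U) = {3,5,6}

Answer: {3,5,6}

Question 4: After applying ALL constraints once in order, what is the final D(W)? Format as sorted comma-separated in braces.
Constraint 1 (Z + U = W) on D(Z)={4,5,6,7,10} D(U)={3,5,6,10} D(W)={5,6,7,10}: Z {4,5,6,7,10}->{4,5,7}; U {3,5,6,10}->{3,5,6}; W {5,6,7,10}->{7,10}
Constraint 2 (W != X) on D(W)={7,10} D(X)={5,7,9}: no change
Constraint 3 (X != W) on D(X)={5,7,9} D(W)={7,10}: no change
Constraint 4 (Z + U = W) on D(Z)={4,5,7} D(U)={3,5,6} D(W)={7,10}: no change
So after all 4 constraints: D(W) = {7,10}

Answer: {7,10}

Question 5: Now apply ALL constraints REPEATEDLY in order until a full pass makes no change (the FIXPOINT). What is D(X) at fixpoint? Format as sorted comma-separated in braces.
Answer: {5,7,9}

Derivation:
pass 0 (initial): D(X)={5,7,9}
pass 1: U {3,5,6,10}->{3,5,6}; W {5,6,7,10}->{7,10}; Z {4,5,6,7,10}->{4,5,7}
pass 2: no change
Fixpoint after 2 passes: D(X) = {5,7,9}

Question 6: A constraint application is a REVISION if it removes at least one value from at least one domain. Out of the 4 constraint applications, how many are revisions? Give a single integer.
Constraint 1 (Z + U = W) on D(Z)={4,5,6,7,10} D(U)={3,5,6,10} D(W)={5,6,7,10}: Z {4,5,6,7,10}->{4,5,7}; U {3,5,6,10}->{3,5,6}; W {5,6,7,10}->{7,10} => REVISION
Constraint 2 (W != X) on D(W)={7,10} D(X)={5,7,9}: no change => not a revision
Constraint 3 (X != W) on D(X)={5,7,9} D(W)={7,10}: no change => not a revision
Constraint 4 (Z + U = W) on D(Z)={4,5,7} D(U)={3,5,6} D(W)={7,10}: no change => not a revision
Total revisions = 1

Answer: 1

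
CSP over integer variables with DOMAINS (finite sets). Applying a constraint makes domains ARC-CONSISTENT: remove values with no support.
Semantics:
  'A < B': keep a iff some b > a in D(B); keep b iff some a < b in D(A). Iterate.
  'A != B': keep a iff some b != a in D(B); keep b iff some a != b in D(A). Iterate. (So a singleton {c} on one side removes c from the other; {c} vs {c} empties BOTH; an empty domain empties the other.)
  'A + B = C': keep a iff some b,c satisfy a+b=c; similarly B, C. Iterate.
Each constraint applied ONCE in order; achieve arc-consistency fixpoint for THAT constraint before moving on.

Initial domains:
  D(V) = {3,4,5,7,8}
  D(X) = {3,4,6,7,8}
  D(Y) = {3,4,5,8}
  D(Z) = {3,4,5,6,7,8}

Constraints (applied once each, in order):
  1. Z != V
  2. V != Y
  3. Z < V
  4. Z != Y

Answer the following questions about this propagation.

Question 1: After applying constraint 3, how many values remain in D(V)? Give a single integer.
Answer: 4

Derivation:
Constraint 1 (Z != V) on D(Z)={3,4,5,6,7,8} D(V)={3,4,5,7,8}: no change
Constraint 2 (V != Y) on D(V)={3,4,5,7,8} D(Y)={3,4,5,8}: no change
Constraint 3 (Z < V) on D(Z)={3,4,5,6,7,8} D(V)={3,4,5,7,8}: Z {3,4,5,6,7,8}->{3,4,5,6,7}; V {3,4,5,7,8}->{4,5,7,8}
So after constraint 3: D(V)={4,5,7,8}, size = 4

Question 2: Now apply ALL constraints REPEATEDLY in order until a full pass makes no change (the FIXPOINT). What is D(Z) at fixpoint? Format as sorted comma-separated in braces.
Answer: {3,4,5,6,7}

Derivation:
pass 0 (initial): D(Z)={3,4,5,6,7,8}
pass 1: V {3,4,5,7,8}->{4,5,7,8}; Z {3,4,5,6,7,8}->{3,4,5,6,7}
pass 2: no change
Fixpoint after 2 passes: D(Z) = {3,4,5,6,7}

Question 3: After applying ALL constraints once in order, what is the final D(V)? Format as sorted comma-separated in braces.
Answer: {4,5,7,8}

Derivation:
Constraint 1 (Z != V) on D(Z)={3,4,5,6,7,8} D(V)={3,4,5,7,8}: no change
Constraint 2 (V != Y) on D(V)={3,4,5,7,8} D(Y)={3,4,5,8}: no change
Constraint 3 (Z < V) on D(Z)={3,4,5,6,7,8} D(V)={3,4,5,7,8}: Z {3,4,5,6,7,8}->{3,4,5,6,7}; V {3,4,5,7,8}->{4,5,7,8}
Constraint 4 (Z != Y) on D(Z)={3,4,5,6,7} D(Y)={3,4,5,8}: no change
So after all 4 constraints: D(V) = {4,5,7,8}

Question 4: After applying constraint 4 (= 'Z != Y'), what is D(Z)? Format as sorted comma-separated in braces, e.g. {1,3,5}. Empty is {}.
Answer: {3,4,5,6,7}

Derivation:
Constraint 1 (Z != V) on D(Z)={3,4,5,6,7,8} D(V)={3,4,5,7,8}: no change
Constraint 2 (V != Y) on D(V)={3,4,5,7,8} D(Y)={3,4,5,8}: no change
Constraint 3 (Z < V) on D(Z)={3,4,5,6,7,8} D(V)={3,4,5,7,8}: Z {3,4,5,6,7,8}->{3,4,5,6,7}; V {3,4,5,7,8}->{4,5,7,8}
Constraint 4 (Z != Y) on D(Z)={3,4,5,6,7} D(Y)={3,4,5,8}: no change
So after constraint 4: D(Z) = {3,4,5,6,7}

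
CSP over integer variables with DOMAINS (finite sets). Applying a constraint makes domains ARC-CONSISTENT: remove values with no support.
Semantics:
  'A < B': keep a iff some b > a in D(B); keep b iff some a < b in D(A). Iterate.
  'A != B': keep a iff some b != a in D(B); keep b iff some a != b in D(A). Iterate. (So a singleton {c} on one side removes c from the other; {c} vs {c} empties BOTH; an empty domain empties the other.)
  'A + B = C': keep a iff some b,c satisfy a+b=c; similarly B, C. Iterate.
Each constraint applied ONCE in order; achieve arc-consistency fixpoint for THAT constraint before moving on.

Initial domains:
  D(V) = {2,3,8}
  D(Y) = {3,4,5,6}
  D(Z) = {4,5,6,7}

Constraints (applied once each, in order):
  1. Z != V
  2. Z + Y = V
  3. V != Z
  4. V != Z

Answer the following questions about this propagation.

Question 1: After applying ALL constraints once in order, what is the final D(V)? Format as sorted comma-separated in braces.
Constraint 1 (Z != V) on D(Z)={4,5,6,7} D(V)={2,3,8}: no change
Constraint 2 (Z + Y = V) on D(Z)={4,5,6,7} D(Y)={3,4,5,6} D(V)={2,3,8}: Z {4,5,6,7}->{4,5}; Y {3,4,5,6}->{3,4}; V {2,3,8}->{8}
Constraint 3 (V != Z) on D(V)={8} D(Z)={4,5}: no change
Constraint 4 (V != Z) on D(V)={8} D(Z)={4,5}: no change
So after all 4 constraints: D(V) = {8}

Answer: {8}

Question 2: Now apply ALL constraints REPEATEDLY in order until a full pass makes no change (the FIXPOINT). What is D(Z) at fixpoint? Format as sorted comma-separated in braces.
pass 0 (initial): D(Z)={4,5,6,7}
pass 1: V {2,3,8}->{8}; Y {3,4,5,6}->{3,4}; Z {4,5,6,7}->{4,5}
pass 2: no change
Fixpoint after 2 passes: D(Z) = {4,5}

Answer: {4,5}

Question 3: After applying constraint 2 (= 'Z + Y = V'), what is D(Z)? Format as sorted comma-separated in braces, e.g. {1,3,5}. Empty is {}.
Answer: {4,5}

Derivation:
Constraint 1 (Z != V) on D(Z)={4,5,6,7} D(V)={2,3,8}: no change
Constraint 2 (Z + Y = V) on D(Z)={4,5,6,7} D(Y)={3,4,5,6} D(V)={2,3,8}: Z {4,5,6,7}->{4,5}; Y {3,4,5,6}->{3,4}; V {2,3,8}->{8}
So after constraint 2: D(Z) = {4,5}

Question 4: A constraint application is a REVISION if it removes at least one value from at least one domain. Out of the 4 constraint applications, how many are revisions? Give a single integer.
Answer: 1

Derivation:
Constraint 1 (Z != V) on D(Z)={4,5,6,7} D(V)={2,3,8}: no change => not a revision
Constraint 2 (Z + Y = V) on D(Z)={4,5,6,7} D(Y)={3,4,5,6} D(V)={2,3,8}: Z {4,5,6,7}->{4,5}; Y {3,4,5,6}->{3,4}; V {2,3,8}->{8} => REVISION
Constraint 3 (V != Z) on D(V)={8} D(Z)={4,5}: no change => not a revision
Constraint 4 (V != Z) on D(V)={8} D(Z)={4,5}: no change => not a revision
Total revisions = 1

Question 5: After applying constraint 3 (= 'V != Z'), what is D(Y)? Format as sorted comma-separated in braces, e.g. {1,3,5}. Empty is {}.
Answer: {3,4}

Derivation:
Constraint 1 (Z != V) on D(Z)={4,5,6,7} D(V)={2,3,8}: no change
Constraint 2 (Z + Y = V) on D(Z)={4,5,6,7} D(Y)={3,4,5,6} D(V)={2,3,8}: Z {4,5,6,7}->{4,5}; Y {3,4,5,6}->{3,4}; V {2,3,8}->{8}
Constraint 3 (V != Z) on D(V)={8} D(Z)={4,5}: no change
So after constraint 3: D(Y) = {3,4}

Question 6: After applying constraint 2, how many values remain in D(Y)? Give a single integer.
Answer: 2

Derivation:
Constraint 1 (Z != V) on D(Z)={4,5,6,7} D(V)={2,3,8}: no change
Constraint 2 (Z + Y = V) on D(Z)={4,5,6,7} D(Y)={3,4,5,6} D(V)={2,3,8}: Z {4,5,6,7}->{4,5}; Y {3,4,5,6}->{3,4}; V {2,3,8}->{8}
So after constraint 2: D(Y)={3,4}, size = 2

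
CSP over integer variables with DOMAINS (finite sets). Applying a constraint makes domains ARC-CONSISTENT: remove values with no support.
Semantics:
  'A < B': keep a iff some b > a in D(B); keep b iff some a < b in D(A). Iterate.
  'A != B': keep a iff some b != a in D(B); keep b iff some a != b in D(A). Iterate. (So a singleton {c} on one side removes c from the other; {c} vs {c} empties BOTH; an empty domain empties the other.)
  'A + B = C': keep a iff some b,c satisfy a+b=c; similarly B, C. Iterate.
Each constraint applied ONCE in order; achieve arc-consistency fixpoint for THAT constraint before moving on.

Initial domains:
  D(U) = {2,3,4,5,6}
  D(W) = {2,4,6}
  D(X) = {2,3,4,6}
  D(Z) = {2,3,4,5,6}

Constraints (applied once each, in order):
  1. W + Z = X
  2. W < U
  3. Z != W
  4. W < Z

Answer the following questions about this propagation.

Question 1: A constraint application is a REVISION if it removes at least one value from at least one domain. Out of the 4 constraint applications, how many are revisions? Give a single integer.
Answer: 3

Derivation:
Constraint 1 (W + Z = X) on D(W)={2,4,6} D(Z)={2,3,4,5,6} D(X)={2,3,4,6}: W {2,4,6}->{2,4}; Z {2,3,4,5,6}->{2,4}; X {2,3,4,6}->{4,6} => REVISION
Constraint 2 (W < U) on D(W)={2,4} D(U)={2,3,4,5,6}: U {2,3,4,5,6}->{3,4,5,6} => REVISION
Constraint 3 (Z != W) on D(Z)={2,4} D(W)={2,4}: no change => not a revision
Constraint 4 (W < Z) on D(W)={2,4} D(Z)={2,4}: W {2,4}->{2}; Z {2,4}->{4} => REVISION
Total revisions = 3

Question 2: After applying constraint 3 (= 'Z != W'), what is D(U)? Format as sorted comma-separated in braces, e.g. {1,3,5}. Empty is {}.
Constraint 1 (W + Z = X) on D(W)={2,4,6} D(Z)={2,3,4,5,6} D(X)={2,3,4,6}: W {2,4,6}->{2,4}; Z {2,3,4,5,6}->{2,4}; X {2,3,4,6}->{4,6}
Constraint 2 (W < U) on D(W)={2,4} D(U)={2,3,4,5,6}: U {2,3,4,5,6}->{3,4,5,6}
Constraint 3 (Z != W) on D(Z)={2,4} D(W)={2,4}: no change
So after constraint 3: D(U) = {3,4,5,6}

Answer: {3,4,5,6}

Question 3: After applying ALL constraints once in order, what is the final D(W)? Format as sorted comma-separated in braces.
Constraint 1 (W + Z = X) on D(W)={2,4,6} D(Z)={2,3,4,5,6} D(X)={2,3,4,6}: W {2,4,6}->{2,4}; Z {2,3,4,5,6}->{2,4}; X {2,3,4,6}->{4,6}
Constraint 2 (W < U) on D(W)={2,4} D(U)={2,3,4,5,6}: U {2,3,4,5,6}->{3,4,5,6}
Constraint 3 (Z != W) on D(Z)={2,4} D(W)={2,4}: no change
Constraint 4 (W < Z) on D(W)={2,4} D(Z)={2,4}: W {2,4}->{2}; Z {2,4}->{4}
So after all 4 constraints: D(W) = {2}

Answer: {2}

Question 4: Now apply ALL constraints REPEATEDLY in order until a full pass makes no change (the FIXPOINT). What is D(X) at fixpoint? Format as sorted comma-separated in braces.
pass 0 (initial): D(X)={2,3,4,6}
pass 1: U {2,3,4,5,6}->{3,4,5,6}; W {2,4,6}->{2}; X {2,3,4,6}->{4,6}; Z {2,3,4,5,6}->{4}
pass 2: X {4,6}->{6}
pass 3: no change
Fixpoint after 3 passes: D(X) = {6}

Answer: {6}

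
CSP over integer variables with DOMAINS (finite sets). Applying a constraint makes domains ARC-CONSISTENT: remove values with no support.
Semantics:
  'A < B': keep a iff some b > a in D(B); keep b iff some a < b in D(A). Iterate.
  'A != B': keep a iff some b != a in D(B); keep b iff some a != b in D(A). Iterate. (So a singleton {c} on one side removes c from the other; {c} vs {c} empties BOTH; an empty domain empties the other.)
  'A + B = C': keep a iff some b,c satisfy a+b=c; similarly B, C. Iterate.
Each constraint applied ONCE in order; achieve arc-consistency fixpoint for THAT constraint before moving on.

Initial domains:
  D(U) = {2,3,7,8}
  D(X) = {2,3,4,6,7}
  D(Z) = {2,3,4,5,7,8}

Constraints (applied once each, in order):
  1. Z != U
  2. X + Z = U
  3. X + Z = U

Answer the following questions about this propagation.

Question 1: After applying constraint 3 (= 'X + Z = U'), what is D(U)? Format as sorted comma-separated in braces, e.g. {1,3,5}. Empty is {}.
Constraint 1 (Z != U) on D(Z)={2,3,4,5,7,8} D(U)={2,3,7,8}: no change
Constraint 2 (X + Z = U) on D(X)={2,3,4,6,7} D(Z)={2,3,4,5,7,8} D(U)={2,3,7,8}: X {2,3,4,6,7}->{2,3,4,6}; Z {2,3,4,5,7,8}->{2,3,4,5}; U {2,3,7,8}->{7,8}
Constraint 3 (X + Z = U) on D(X)={2,3,4,6} D(Z)={2,3,4,5} D(U)={7,8}: no change
So after constraint 3: D(U) = {7,8}

Answer: {7,8}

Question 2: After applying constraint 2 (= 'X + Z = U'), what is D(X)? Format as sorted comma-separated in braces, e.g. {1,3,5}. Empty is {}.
Answer: {2,3,4,6}

Derivation:
Constraint 1 (Z != U) on D(Z)={2,3,4,5,7,8} D(U)={2,3,7,8}: no change
Constraint 2 (X + Z = U) on D(X)={2,3,4,6,7} D(Z)={2,3,4,5,7,8} D(U)={2,3,7,8}: X {2,3,4,6,7}->{2,3,4,6}; Z {2,3,4,5,7,8}->{2,3,4,5}; U {2,3,7,8}->{7,8}
So after constraint 2: D(X) = {2,3,4,6}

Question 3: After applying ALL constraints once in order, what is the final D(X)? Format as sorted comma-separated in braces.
Constraint 1 (Z != U) on D(Z)={2,3,4,5,7,8} D(U)={2,3,7,8}: no change
Constraint 2 (X + Z = U) on D(X)={2,3,4,6,7} D(Z)={2,3,4,5,7,8} D(U)={2,3,7,8}: X {2,3,4,6,7}->{2,3,4,6}; Z {2,3,4,5,7,8}->{2,3,4,5}; U {2,3,7,8}->{7,8}
Constraint 3 (X + Z = U) on D(X)={2,3,4,6} D(Z)={2,3,4,5} D(U)={7,8}: no change
So after all 3 constraints: D(X) = {2,3,4,6}

Answer: {2,3,4,6}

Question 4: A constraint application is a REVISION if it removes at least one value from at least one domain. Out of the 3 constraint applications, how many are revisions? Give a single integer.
Answer: 1

Derivation:
Constraint 1 (Z != U) on D(Z)={2,3,4,5,7,8} D(U)={2,3,7,8}: no change => not a revision
Constraint 2 (X + Z = U) on D(X)={2,3,4,6,7} D(Z)={2,3,4,5,7,8} D(U)={2,3,7,8}: X {2,3,4,6,7}->{2,3,4,6}; Z {2,3,4,5,7,8}->{2,3,4,5}; U {2,3,7,8}->{7,8} => REVISION
Constraint 3 (X + Z = U) on D(X)={2,3,4,6} D(Z)={2,3,4,5} D(U)={7,8}: no change => not a revision
Total revisions = 1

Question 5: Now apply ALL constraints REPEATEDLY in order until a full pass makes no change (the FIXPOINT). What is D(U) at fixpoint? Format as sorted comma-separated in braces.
pass 0 (initial): D(U)={2,3,7,8}
pass 1: U {2,3,7,8}->{7,8}; X {2,3,4,6,7}->{2,3,4,6}; Z {2,3,4,5,7,8}->{2,3,4,5}
pass 2: no change
Fixpoint after 2 passes: D(U) = {7,8}

Answer: {7,8}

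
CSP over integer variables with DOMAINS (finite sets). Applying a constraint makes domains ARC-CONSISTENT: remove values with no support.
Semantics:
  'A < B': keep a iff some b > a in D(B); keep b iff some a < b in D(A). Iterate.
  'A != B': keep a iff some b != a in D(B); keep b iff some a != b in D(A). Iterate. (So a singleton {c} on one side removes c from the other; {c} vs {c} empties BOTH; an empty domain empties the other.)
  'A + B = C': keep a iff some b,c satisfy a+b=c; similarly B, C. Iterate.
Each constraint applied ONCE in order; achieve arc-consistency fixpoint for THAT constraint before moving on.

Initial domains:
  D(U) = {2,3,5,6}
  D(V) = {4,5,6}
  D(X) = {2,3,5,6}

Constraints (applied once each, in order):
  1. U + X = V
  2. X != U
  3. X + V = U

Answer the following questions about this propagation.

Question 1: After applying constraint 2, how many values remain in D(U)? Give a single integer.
Constraint 1 (U + X = V) on D(U)={2,3,5,6} D(X)={2,3,5,6} D(V)={4,5,6}: U {2,3,5,6}->{2,3}; X {2,3,5,6}->{2,3}
Constraint 2 (X != U) on D(X)={2,3} D(U)={2,3}: no change
So after constraint 2: D(U)={2,3}, size = 2

Answer: 2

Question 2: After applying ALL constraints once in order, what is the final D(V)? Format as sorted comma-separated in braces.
Answer: {}

Derivation:
Constraint 1 (U + X = V) on D(U)={2,3,5,6} D(X)={2,3,5,6} D(V)={4,5,6}: U {2,3,5,6}->{2,3}; X {2,3,5,6}->{2,3}
Constraint 2 (X != U) on D(X)={2,3} D(U)={2,3}: no change
Constraint 3 (X + V = U) on D(X)={2,3} D(V)={4,5,6} D(U)={2,3}: X {2,3}->{}; V {4,5,6}->{}; U {2,3}->{}
So after all 3 constraints: D(V) = {}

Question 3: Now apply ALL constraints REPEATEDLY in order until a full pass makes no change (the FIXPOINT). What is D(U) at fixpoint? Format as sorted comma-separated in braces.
pass 0 (initial): D(U)={2,3,5,6}
pass 1: U {2,3,5,6}->{}; V {4,5,6}->{}; X {2,3,5,6}->{}
pass 2: no change
Fixpoint after 2 passes: D(U) = {}

Answer: {}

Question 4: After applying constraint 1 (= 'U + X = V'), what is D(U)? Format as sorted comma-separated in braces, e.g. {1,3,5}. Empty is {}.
Constraint 1 (U + X = V) on D(U)={2,3,5,6} D(X)={2,3,5,6} D(V)={4,5,6}: U {2,3,5,6}->{2,3}; X {2,3,5,6}->{2,3}
So after constraint 1: D(U) = {2,3}

Answer: {2,3}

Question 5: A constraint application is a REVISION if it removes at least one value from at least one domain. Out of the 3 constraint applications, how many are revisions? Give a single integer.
Constraint 1 (U + X = V) on D(U)={2,3,5,6} D(X)={2,3,5,6} D(V)={4,5,6}: U {2,3,5,6}->{2,3}; X {2,3,5,6}->{2,3} => REVISION
Constraint 2 (X != U) on D(X)={2,3} D(U)={2,3}: no change => not a revision
Constraint 3 (X + V = U) on D(X)={2,3} D(V)={4,5,6} D(U)={2,3}: X {2,3}->{}; V {4,5,6}->{}; U {2,3}->{} => REVISION
Total revisions = 2

Answer: 2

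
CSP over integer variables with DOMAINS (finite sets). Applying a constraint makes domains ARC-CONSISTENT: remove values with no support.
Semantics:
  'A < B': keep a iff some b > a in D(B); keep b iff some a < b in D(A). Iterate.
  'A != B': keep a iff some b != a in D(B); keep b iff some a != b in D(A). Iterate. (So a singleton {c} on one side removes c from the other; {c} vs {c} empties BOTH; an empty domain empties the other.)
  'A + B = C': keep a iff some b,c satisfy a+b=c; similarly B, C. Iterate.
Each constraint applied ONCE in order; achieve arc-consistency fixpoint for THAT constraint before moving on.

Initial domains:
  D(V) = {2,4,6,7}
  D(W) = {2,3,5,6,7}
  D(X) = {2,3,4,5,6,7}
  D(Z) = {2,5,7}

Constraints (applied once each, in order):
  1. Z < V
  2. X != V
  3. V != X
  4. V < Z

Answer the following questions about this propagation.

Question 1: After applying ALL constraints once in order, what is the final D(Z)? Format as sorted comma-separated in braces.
Constraint 1 (Z < V) on D(Z)={2,5,7} D(V)={2,4,6,7}: Z {2,5,7}->{2,5}; V {2,4,6,7}->{4,6,7}
Constraint 2 (X != V) on D(X)={2,3,4,5,6,7} D(V)={4,6,7}: no change
Constraint 3 (V != X) on D(V)={4,6,7} D(X)={2,3,4,5,6,7}: no change
Constraint 4 (V < Z) on D(V)={4,6,7} D(Z)={2,5}: V {4,6,7}->{4}; Z {2,5}->{5}
So after all 4 constraints: D(Z) = {5}

Answer: {5}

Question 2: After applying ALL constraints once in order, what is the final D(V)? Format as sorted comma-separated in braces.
Constraint 1 (Z < V) on D(Z)={2,5,7} D(V)={2,4,6,7}: Z {2,5,7}->{2,5}; V {2,4,6,7}->{4,6,7}
Constraint 2 (X != V) on D(X)={2,3,4,5,6,7} D(V)={4,6,7}: no change
Constraint 3 (V != X) on D(V)={4,6,7} D(X)={2,3,4,5,6,7}: no change
Constraint 4 (V < Z) on D(V)={4,6,7} D(Z)={2,5}: V {4,6,7}->{4}; Z {2,5}->{5}
So after all 4 constraints: D(V) = {4}

Answer: {4}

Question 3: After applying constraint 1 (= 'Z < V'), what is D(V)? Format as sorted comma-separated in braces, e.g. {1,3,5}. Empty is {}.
Constraint 1 (Z < V) on D(Z)={2,5,7} D(V)={2,4,6,7}: Z {2,5,7}->{2,5}; V {2,4,6,7}->{4,6,7}
So after constraint 1: D(V) = {4,6,7}

Answer: {4,6,7}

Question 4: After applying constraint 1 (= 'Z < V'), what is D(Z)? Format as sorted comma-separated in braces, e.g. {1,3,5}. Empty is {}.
Answer: {2,5}

Derivation:
Constraint 1 (Z < V) on D(Z)={2,5,7} D(V)={2,4,6,7}: Z {2,5,7}->{2,5}; V {2,4,6,7}->{4,6,7}
So after constraint 1: D(Z) = {2,5}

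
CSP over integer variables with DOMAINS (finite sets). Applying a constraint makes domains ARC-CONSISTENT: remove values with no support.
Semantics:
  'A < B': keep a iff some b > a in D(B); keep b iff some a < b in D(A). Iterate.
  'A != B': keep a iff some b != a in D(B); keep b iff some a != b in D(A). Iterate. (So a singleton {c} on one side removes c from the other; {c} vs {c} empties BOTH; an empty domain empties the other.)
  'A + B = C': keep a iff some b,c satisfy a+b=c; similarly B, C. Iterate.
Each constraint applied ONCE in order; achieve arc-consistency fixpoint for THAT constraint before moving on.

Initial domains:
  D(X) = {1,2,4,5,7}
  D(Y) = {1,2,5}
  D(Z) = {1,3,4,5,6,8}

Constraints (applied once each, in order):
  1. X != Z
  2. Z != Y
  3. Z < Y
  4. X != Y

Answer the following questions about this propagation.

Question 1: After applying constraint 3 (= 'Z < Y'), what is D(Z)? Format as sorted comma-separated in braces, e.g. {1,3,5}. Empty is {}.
Constraint 1 (X != Z) on D(X)={1,2,4,5,7} D(Z)={1,3,4,5,6,8}: no change
Constraint 2 (Z != Y) on D(Z)={1,3,4,5,6,8} D(Y)={1,2,5}: no change
Constraint 3 (Z < Y) on D(Z)={1,3,4,5,6,8} D(Y)={1,2,5}: Z {1,3,4,5,6,8}->{1,3,4}; Y {1,2,5}->{2,5}
So after constraint 3: D(Z) = {1,3,4}

Answer: {1,3,4}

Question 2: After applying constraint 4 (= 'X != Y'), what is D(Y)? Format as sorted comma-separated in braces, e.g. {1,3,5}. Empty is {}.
Constraint 1 (X != Z) on D(X)={1,2,4,5,7} D(Z)={1,3,4,5,6,8}: no change
Constraint 2 (Z != Y) on D(Z)={1,3,4,5,6,8} D(Y)={1,2,5}: no change
Constraint 3 (Z < Y) on D(Z)={1,3,4,5,6,8} D(Y)={1,2,5}: Z {1,3,4,5,6,8}->{1,3,4}; Y {1,2,5}->{2,5}
Constraint 4 (X != Y) on D(X)={1,2,4,5,7} D(Y)={2,5}: no change
So after constraint 4: D(Y) = {2,5}

Answer: {2,5}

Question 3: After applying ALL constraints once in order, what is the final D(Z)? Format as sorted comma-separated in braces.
Constraint 1 (X != Z) on D(X)={1,2,4,5,7} D(Z)={1,3,4,5,6,8}: no change
Constraint 2 (Z != Y) on D(Z)={1,3,4,5,6,8} D(Y)={1,2,5}: no change
Constraint 3 (Z < Y) on D(Z)={1,3,4,5,6,8} D(Y)={1,2,5}: Z {1,3,4,5,6,8}->{1,3,4}; Y {1,2,5}->{2,5}
Constraint 4 (X != Y) on D(X)={1,2,4,5,7} D(Y)={2,5}: no change
So after all 4 constraints: D(Z) = {1,3,4}

Answer: {1,3,4}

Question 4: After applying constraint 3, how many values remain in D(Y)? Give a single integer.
Answer: 2

Derivation:
Constraint 1 (X != Z) on D(X)={1,2,4,5,7} D(Z)={1,3,4,5,6,8}: no change
Constraint 2 (Z != Y) on D(Z)={1,3,4,5,6,8} D(Y)={1,2,5}: no change
Constraint 3 (Z < Y) on D(Z)={1,3,4,5,6,8} D(Y)={1,2,5}: Z {1,3,4,5,6,8}->{1,3,4}; Y {1,2,5}->{2,5}
So after constraint 3: D(Y)={2,5}, size = 2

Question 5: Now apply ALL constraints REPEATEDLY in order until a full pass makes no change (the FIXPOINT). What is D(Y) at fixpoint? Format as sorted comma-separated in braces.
Answer: {2,5}

Derivation:
pass 0 (initial): D(Y)={1,2,5}
pass 1: Y {1,2,5}->{2,5}; Z {1,3,4,5,6,8}->{1,3,4}
pass 2: no change
Fixpoint after 2 passes: D(Y) = {2,5}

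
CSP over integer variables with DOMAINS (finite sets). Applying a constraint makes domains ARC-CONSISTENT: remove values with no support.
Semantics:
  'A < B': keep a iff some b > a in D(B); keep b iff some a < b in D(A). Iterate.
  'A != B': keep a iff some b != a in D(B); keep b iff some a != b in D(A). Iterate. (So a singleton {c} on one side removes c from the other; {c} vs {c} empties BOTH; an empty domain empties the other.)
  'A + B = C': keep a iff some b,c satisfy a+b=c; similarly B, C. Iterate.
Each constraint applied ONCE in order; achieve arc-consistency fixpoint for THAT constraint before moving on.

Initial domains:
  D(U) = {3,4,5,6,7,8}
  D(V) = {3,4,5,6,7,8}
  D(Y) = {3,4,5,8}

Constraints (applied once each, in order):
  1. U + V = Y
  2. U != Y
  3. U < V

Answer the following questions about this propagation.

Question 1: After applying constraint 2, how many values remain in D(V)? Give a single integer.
Constraint 1 (U + V = Y) on D(U)={3,4,5,6,7,8} D(V)={3,4,5,6,7,8} D(Y)={3,4,5,8}: U {3,4,5,6,7,8}->{3,4,5}; V {3,4,5,6,7,8}->{3,4,5}; Y {3,4,5,8}->{8}
Constraint 2 (U != Y) on D(U)={3,4,5} D(Y)={8}: no change
So after constraint 2: D(V)={3,4,5}, size = 3

Answer: 3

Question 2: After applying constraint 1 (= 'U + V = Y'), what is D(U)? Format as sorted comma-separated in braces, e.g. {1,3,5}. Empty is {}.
Answer: {3,4,5}

Derivation:
Constraint 1 (U + V = Y) on D(U)={3,4,5,6,7,8} D(V)={3,4,5,6,7,8} D(Y)={3,4,5,8}: U {3,4,5,6,7,8}->{3,4,5}; V {3,4,5,6,7,8}->{3,4,5}; Y {3,4,5,8}->{8}
So after constraint 1: D(U) = {3,4,5}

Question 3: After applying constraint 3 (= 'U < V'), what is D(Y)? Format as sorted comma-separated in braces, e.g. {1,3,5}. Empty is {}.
Constraint 1 (U + V = Y) on D(U)={3,4,5,6,7,8} D(V)={3,4,5,6,7,8} D(Y)={3,4,5,8}: U {3,4,5,6,7,8}->{3,4,5}; V {3,4,5,6,7,8}->{3,4,5}; Y {3,4,5,8}->{8}
Constraint 2 (U != Y) on D(U)={3,4,5} D(Y)={8}: no change
Constraint 3 (U < V) on D(U)={3,4,5} D(V)={3,4,5}: U {3,4,5}->{3,4}; V {3,4,5}->{4,5}
So after constraint 3: D(Y) = {8}

Answer: {8}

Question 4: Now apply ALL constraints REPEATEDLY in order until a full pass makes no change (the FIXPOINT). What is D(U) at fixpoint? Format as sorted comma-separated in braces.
Answer: {3,4}

Derivation:
pass 0 (initial): D(U)={3,4,5,6,7,8}
pass 1: U {3,4,5,6,7,8}->{3,4}; V {3,4,5,6,7,8}->{4,5}; Y {3,4,5,8}->{8}
pass 2: no change
Fixpoint after 2 passes: D(U) = {3,4}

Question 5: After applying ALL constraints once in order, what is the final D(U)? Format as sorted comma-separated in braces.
Constraint 1 (U + V = Y) on D(U)={3,4,5,6,7,8} D(V)={3,4,5,6,7,8} D(Y)={3,4,5,8}: U {3,4,5,6,7,8}->{3,4,5}; V {3,4,5,6,7,8}->{3,4,5}; Y {3,4,5,8}->{8}
Constraint 2 (U != Y) on D(U)={3,4,5} D(Y)={8}: no change
Constraint 3 (U < V) on D(U)={3,4,5} D(V)={3,4,5}: U {3,4,5}->{3,4}; V {3,4,5}->{4,5}
So after all 3 constraints: D(U) = {3,4}

Answer: {3,4}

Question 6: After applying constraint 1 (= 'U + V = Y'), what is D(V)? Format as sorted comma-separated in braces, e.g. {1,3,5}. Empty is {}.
Answer: {3,4,5}

Derivation:
Constraint 1 (U + V = Y) on D(U)={3,4,5,6,7,8} D(V)={3,4,5,6,7,8} D(Y)={3,4,5,8}: U {3,4,5,6,7,8}->{3,4,5}; V {3,4,5,6,7,8}->{3,4,5}; Y {3,4,5,8}->{8}
So after constraint 1: D(V) = {3,4,5}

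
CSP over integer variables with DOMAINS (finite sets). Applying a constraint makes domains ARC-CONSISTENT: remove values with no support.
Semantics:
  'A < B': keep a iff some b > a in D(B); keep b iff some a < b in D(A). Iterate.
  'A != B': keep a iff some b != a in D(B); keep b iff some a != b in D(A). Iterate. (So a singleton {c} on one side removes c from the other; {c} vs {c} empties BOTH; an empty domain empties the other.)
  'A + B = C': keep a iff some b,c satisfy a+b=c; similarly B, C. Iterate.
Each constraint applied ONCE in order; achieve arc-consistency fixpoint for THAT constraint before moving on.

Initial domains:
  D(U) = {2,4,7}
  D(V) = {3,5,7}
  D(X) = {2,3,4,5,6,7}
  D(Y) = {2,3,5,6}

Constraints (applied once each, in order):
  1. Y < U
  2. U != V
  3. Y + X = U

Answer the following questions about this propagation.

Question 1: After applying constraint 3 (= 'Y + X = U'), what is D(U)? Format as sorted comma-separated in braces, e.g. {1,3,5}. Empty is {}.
Constraint 1 (Y < U) on D(Y)={2,3,5,6} D(U)={2,4,7}: U {2,4,7}->{4,7}
Constraint 2 (U != V) on D(U)={4,7} D(V)={3,5,7}: no change
Constraint 3 (Y + X = U) on D(Y)={2,3,5,6} D(X)={2,3,4,5,6,7} D(U)={4,7}: Y {2,3,5,6}->{2,3,5}; X {2,3,4,5,6,7}->{2,4,5}
So after constraint 3: D(U) = {4,7}

Answer: {4,7}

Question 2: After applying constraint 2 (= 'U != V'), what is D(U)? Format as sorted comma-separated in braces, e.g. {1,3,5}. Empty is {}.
Answer: {4,7}

Derivation:
Constraint 1 (Y < U) on D(Y)={2,3,5,6} D(U)={2,4,7}: U {2,4,7}->{4,7}
Constraint 2 (U != V) on D(U)={4,7} D(V)={3,5,7}: no change
So after constraint 2: D(U) = {4,7}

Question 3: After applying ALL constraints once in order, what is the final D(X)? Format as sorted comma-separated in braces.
Constraint 1 (Y < U) on D(Y)={2,3,5,6} D(U)={2,4,7}: U {2,4,7}->{4,7}
Constraint 2 (U != V) on D(U)={4,7} D(V)={3,5,7}: no change
Constraint 3 (Y + X = U) on D(Y)={2,3,5,6} D(X)={2,3,4,5,6,7} D(U)={4,7}: Y {2,3,5,6}->{2,3,5}; X {2,3,4,5,6,7}->{2,4,5}
So after all 3 constraints: D(X) = {2,4,5}

Answer: {2,4,5}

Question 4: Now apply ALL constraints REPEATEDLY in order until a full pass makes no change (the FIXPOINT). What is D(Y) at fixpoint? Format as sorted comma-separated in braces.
pass 0 (initial): D(Y)={2,3,5,6}
pass 1: U {2,4,7}->{4,7}; X {2,3,4,5,6,7}->{2,4,5}; Y {2,3,5,6}->{2,3,5}
pass 2: no change
Fixpoint after 2 passes: D(Y) = {2,3,5}

Answer: {2,3,5}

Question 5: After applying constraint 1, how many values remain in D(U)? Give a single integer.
Constraint 1 (Y < U) on D(Y)={2,3,5,6} D(U)={2,4,7}: U {2,4,7}->{4,7}
So after constraint 1: D(U)={4,7}, size = 2

Answer: 2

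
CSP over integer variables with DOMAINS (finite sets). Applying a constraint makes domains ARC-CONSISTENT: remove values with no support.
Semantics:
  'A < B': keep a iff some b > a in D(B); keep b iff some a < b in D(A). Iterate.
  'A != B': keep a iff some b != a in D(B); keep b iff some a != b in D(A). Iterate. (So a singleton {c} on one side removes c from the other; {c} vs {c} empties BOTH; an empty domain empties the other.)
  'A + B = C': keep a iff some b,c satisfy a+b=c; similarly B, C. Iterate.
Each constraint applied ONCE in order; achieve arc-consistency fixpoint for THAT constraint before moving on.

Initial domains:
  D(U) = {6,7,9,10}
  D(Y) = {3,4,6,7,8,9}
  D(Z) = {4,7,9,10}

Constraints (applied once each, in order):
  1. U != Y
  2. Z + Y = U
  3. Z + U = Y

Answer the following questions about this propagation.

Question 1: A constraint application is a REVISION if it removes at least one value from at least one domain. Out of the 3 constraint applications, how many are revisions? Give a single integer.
Answer: 2

Derivation:
Constraint 1 (U != Y) on D(U)={6,7,9,10} D(Y)={3,4,6,7,8,9}: no change => not a revision
Constraint 2 (Z + Y = U) on D(Z)={4,7,9,10} D(Y)={3,4,6,7,8,9} D(U)={6,7,9,10}: Z {4,7,9,10}->{4,7}; Y {3,4,6,7,8,9}->{3,6}; U {6,7,9,10}->{7,10} => REVISION
Constraint 3 (Z + U = Y) on D(Z)={4,7} D(U)={7,10} D(Y)={3,6}: Z {4,7}->{}; U {7,10}->{}; Y {3,6}->{} => REVISION
Total revisions = 2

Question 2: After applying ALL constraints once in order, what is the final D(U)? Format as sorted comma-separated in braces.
Constraint 1 (U != Y) on D(U)={6,7,9,10} D(Y)={3,4,6,7,8,9}: no change
Constraint 2 (Z + Y = U) on D(Z)={4,7,9,10} D(Y)={3,4,6,7,8,9} D(U)={6,7,9,10}: Z {4,7,9,10}->{4,7}; Y {3,4,6,7,8,9}->{3,6}; U {6,7,9,10}->{7,10}
Constraint 3 (Z + U = Y) on D(Z)={4,7} D(U)={7,10} D(Y)={3,6}: Z {4,7}->{}; U {7,10}->{}; Y {3,6}->{}
So after all 3 constraints: D(U) = {}

Answer: {}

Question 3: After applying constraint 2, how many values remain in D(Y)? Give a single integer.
Answer: 2

Derivation:
Constraint 1 (U != Y) on D(U)={6,7,9,10} D(Y)={3,4,6,7,8,9}: no change
Constraint 2 (Z + Y = U) on D(Z)={4,7,9,10} D(Y)={3,4,6,7,8,9} D(U)={6,7,9,10}: Z {4,7,9,10}->{4,7}; Y {3,4,6,7,8,9}->{3,6}; U {6,7,9,10}->{7,10}
So after constraint 2: D(Y)={3,6}, size = 2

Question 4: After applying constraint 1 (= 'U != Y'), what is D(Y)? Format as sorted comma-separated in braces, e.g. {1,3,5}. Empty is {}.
Answer: {3,4,6,7,8,9}

Derivation:
Constraint 1 (U != Y) on D(U)={6,7,9,10} D(Y)={3,4,6,7,8,9}: no change
So after constraint 1: D(Y) = {3,4,6,7,8,9}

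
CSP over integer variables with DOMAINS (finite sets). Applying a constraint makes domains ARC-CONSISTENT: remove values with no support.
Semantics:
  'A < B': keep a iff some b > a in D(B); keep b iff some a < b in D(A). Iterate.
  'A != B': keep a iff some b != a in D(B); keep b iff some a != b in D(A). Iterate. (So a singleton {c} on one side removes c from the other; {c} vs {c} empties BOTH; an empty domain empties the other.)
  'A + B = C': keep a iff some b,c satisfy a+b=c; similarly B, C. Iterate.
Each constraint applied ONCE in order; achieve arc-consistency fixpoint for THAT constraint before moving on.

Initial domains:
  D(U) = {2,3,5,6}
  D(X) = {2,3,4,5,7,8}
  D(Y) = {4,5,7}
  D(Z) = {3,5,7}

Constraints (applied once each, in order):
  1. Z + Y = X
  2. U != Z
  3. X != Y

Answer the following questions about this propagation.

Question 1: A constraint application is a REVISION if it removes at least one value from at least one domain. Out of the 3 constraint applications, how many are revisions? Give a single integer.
Constraint 1 (Z + Y = X) on D(Z)={3,5,7} D(Y)={4,5,7} D(X)={2,3,4,5,7,8}: Z {3,5,7}->{3}; Y {4,5,7}->{4,5}; X {2,3,4,5,7,8}->{7,8} => REVISION
Constraint 2 (U != Z) on D(U)={2,3,5,6} D(Z)={3}: U {2,3,5,6}->{2,5,6} => REVISION
Constraint 3 (X != Y) on D(X)={7,8} D(Y)={4,5}: no change => not a revision
Total revisions = 2

Answer: 2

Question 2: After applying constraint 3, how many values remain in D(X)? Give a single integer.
Answer: 2

Derivation:
Constraint 1 (Z + Y = X) on D(Z)={3,5,7} D(Y)={4,5,7} D(X)={2,3,4,5,7,8}: Z {3,5,7}->{3}; Y {4,5,7}->{4,5}; X {2,3,4,5,7,8}->{7,8}
Constraint 2 (U != Z) on D(U)={2,3,5,6} D(Z)={3}: U {2,3,5,6}->{2,5,6}
Constraint 3 (X != Y) on D(X)={7,8} D(Y)={4,5}: no change
So after constraint 3: D(X)={7,8}, size = 2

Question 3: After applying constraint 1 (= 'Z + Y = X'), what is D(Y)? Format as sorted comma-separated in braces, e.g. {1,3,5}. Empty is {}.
Constraint 1 (Z + Y = X) on D(Z)={3,5,7} D(Y)={4,5,7} D(X)={2,3,4,5,7,8}: Z {3,5,7}->{3}; Y {4,5,7}->{4,5}; X {2,3,4,5,7,8}->{7,8}
So after constraint 1: D(Y) = {4,5}

Answer: {4,5}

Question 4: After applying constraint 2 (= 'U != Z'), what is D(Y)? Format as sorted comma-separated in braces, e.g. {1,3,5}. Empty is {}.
Answer: {4,5}

Derivation:
Constraint 1 (Z + Y = X) on D(Z)={3,5,7} D(Y)={4,5,7} D(X)={2,3,4,5,7,8}: Z {3,5,7}->{3}; Y {4,5,7}->{4,5}; X {2,3,4,5,7,8}->{7,8}
Constraint 2 (U != Z) on D(U)={2,3,5,6} D(Z)={3}: U {2,3,5,6}->{2,5,6}
So after constraint 2: D(Y) = {4,5}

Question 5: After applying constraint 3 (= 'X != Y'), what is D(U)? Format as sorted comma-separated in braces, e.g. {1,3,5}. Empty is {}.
Answer: {2,5,6}

Derivation:
Constraint 1 (Z + Y = X) on D(Z)={3,5,7} D(Y)={4,5,7} D(X)={2,3,4,5,7,8}: Z {3,5,7}->{3}; Y {4,5,7}->{4,5}; X {2,3,4,5,7,8}->{7,8}
Constraint 2 (U != Z) on D(U)={2,3,5,6} D(Z)={3}: U {2,3,5,6}->{2,5,6}
Constraint 3 (X != Y) on D(X)={7,8} D(Y)={4,5}: no change
So after constraint 3: D(U) = {2,5,6}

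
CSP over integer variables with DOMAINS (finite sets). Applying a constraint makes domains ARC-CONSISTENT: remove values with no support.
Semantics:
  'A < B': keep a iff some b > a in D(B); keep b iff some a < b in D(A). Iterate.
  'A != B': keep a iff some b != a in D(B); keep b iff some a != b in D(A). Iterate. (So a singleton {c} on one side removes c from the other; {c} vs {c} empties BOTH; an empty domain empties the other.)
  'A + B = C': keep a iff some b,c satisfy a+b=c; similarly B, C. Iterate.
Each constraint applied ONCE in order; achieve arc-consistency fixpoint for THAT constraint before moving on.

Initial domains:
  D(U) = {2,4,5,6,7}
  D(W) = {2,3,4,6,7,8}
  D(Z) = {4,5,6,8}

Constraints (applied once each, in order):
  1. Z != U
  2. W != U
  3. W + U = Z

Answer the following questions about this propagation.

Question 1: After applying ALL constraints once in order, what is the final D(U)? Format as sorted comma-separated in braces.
Constraint 1 (Z != U) on D(Z)={4,5,6,8} D(U)={2,4,5,6,7}: no change
Constraint 2 (W != U) on D(W)={2,3,4,6,7,8} D(U)={2,4,5,6,7}: no change
Constraint 3 (W + U = Z) on D(W)={2,3,4,6,7,8} D(U)={2,4,5,6,7} D(Z)={4,5,6,8}: W {2,3,4,6,7,8}->{2,3,4,6}; U {2,4,5,6,7}->{2,4,5,6}
So after all 3 constraints: D(U) = {2,4,5,6}

Answer: {2,4,5,6}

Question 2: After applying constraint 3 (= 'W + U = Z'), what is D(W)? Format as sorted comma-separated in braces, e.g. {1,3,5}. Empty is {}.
Constraint 1 (Z != U) on D(Z)={4,5,6,8} D(U)={2,4,5,6,7}: no change
Constraint 2 (W != U) on D(W)={2,3,4,6,7,8} D(U)={2,4,5,6,7}: no change
Constraint 3 (W + U = Z) on D(W)={2,3,4,6,7,8} D(U)={2,4,5,6,7} D(Z)={4,5,6,8}: W {2,3,4,6,7,8}->{2,3,4,6}; U {2,4,5,6,7}->{2,4,5,6}
So after constraint 3: D(W) = {2,3,4,6}

Answer: {2,3,4,6}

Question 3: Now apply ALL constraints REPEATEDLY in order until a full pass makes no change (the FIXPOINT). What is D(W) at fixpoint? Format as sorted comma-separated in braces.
pass 0 (initial): D(W)={2,3,4,6,7,8}
pass 1: U {2,4,5,6,7}->{2,4,5,6}; W {2,3,4,6,7,8}->{2,3,4,6}
pass 2: no change
Fixpoint after 2 passes: D(W) = {2,3,4,6}

Answer: {2,3,4,6}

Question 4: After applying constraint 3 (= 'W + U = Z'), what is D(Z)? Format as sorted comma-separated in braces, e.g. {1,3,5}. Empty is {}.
Constraint 1 (Z != U) on D(Z)={4,5,6,8} D(U)={2,4,5,6,7}: no change
Constraint 2 (W != U) on D(W)={2,3,4,6,7,8} D(U)={2,4,5,6,7}: no change
Constraint 3 (W + U = Z) on D(W)={2,3,4,6,7,8} D(U)={2,4,5,6,7} D(Z)={4,5,6,8}: W {2,3,4,6,7,8}->{2,3,4,6}; U {2,4,5,6,7}->{2,4,5,6}
So after constraint 3: D(Z) = {4,5,6,8}

Answer: {4,5,6,8}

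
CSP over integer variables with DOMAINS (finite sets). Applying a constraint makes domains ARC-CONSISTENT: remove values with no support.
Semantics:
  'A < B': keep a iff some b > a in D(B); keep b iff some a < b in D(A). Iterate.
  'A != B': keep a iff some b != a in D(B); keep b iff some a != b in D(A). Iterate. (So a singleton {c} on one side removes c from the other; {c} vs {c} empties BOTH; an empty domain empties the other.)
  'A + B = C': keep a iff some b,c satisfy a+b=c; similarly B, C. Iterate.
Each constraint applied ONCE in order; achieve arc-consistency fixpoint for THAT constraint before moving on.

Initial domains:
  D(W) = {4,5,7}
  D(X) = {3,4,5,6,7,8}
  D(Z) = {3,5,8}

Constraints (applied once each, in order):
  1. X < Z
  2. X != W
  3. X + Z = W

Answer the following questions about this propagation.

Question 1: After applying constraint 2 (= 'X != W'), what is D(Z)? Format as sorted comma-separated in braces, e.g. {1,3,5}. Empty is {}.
Constraint 1 (X < Z) on D(X)={3,4,5,6,7,8} D(Z)={3,5,8}: X {3,4,5,6,7,8}->{3,4,5,6,7}; Z {3,5,8}->{5,8}
Constraint 2 (X != W) on D(X)={3,4,5,6,7} D(W)={4,5,7}: no change
So after constraint 2: D(Z) = {5,8}

Answer: {5,8}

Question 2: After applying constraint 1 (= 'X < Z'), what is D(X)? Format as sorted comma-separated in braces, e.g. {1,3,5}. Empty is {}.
Answer: {3,4,5,6,7}

Derivation:
Constraint 1 (X < Z) on D(X)={3,4,5,6,7,8} D(Z)={3,5,8}: X {3,4,5,6,7,8}->{3,4,5,6,7}; Z {3,5,8}->{5,8}
So after constraint 1: D(X) = {3,4,5,6,7}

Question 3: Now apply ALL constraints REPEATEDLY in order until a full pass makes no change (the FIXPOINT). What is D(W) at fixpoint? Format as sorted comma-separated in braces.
pass 0 (initial): D(W)={4,5,7}
pass 1: W {4,5,7}->{}; X {3,4,5,6,7,8}->{}; Z {3,5,8}->{}
pass 2: no change
Fixpoint after 2 passes: D(W) = {}

Answer: {}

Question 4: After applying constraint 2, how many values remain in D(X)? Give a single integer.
Constraint 1 (X < Z) on D(X)={3,4,5,6,7,8} D(Z)={3,5,8}: X {3,4,5,6,7,8}->{3,4,5,6,7}; Z {3,5,8}->{5,8}
Constraint 2 (X != W) on D(X)={3,4,5,6,7} D(W)={4,5,7}: no change
So after constraint 2: D(X)={3,4,5,6,7}, size = 5

Answer: 5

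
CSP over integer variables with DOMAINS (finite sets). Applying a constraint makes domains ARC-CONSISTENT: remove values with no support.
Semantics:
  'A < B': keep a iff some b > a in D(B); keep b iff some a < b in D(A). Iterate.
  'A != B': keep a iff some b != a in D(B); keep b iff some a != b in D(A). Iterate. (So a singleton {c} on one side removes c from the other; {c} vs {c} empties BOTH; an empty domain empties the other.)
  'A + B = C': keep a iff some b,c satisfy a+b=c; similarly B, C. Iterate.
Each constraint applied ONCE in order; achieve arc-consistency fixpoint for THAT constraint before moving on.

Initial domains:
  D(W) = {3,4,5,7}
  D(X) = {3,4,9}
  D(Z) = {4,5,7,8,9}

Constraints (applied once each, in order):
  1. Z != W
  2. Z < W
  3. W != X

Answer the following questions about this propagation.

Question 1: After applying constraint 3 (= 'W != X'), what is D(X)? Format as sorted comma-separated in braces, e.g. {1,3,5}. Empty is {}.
Answer: {3,4,9}

Derivation:
Constraint 1 (Z != W) on D(Z)={4,5,7,8,9} D(W)={3,4,5,7}: no change
Constraint 2 (Z < W) on D(Z)={4,5,7,8,9} D(W)={3,4,5,7}: Z {4,5,7,8,9}->{4,5}; W {3,4,5,7}->{5,7}
Constraint 3 (W != X) on D(W)={5,7} D(X)={3,4,9}: no change
So after constraint 3: D(X) = {3,4,9}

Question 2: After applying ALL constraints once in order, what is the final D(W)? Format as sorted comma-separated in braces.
Constraint 1 (Z != W) on D(Z)={4,5,7,8,9} D(W)={3,4,5,7}: no change
Constraint 2 (Z < W) on D(Z)={4,5,7,8,9} D(W)={3,4,5,7}: Z {4,5,7,8,9}->{4,5}; W {3,4,5,7}->{5,7}
Constraint 3 (W != X) on D(W)={5,7} D(X)={3,4,9}: no change
So after all 3 constraints: D(W) = {5,7}

Answer: {5,7}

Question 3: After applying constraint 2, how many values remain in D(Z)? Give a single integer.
Answer: 2

Derivation:
Constraint 1 (Z != W) on D(Z)={4,5,7,8,9} D(W)={3,4,5,7}: no change
Constraint 2 (Z < W) on D(Z)={4,5,7,8,9} D(W)={3,4,5,7}: Z {4,5,7,8,9}->{4,5}; W {3,4,5,7}->{5,7}
So after constraint 2: D(Z)={4,5}, size = 2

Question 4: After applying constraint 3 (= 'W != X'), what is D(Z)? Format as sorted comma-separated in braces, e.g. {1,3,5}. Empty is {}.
Constraint 1 (Z != W) on D(Z)={4,5,7,8,9} D(W)={3,4,5,7}: no change
Constraint 2 (Z < W) on D(Z)={4,5,7,8,9} D(W)={3,4,5,7}: Z {4,5,7,8,9}->{4,5}; W {3,4,5,7}->{5,7}
Constraint 3 (W != X) on D(W)={5,7} D(X)={3,4,9}: no change
So after constraint 3: D(Z) = {4,5}

Answer: {4,5}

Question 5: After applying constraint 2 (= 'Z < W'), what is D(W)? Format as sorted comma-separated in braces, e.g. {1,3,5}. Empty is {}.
Constraint 1 (Z != W) on D(Z)={4,5,7,8,9} D(W)={3,4,5,7}: no change
Constraint 2 (Z < W) on D(Z)={4,5,7,8,9} D(W)={3,4,5,7}: Z {4,5,7,8,9}->{4,5}; W {3,4,5,7}->{5,7}
So after constraint 2: D(W) = {5,7}

Answer: {5,7}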